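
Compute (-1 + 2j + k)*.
-1 - 2j - k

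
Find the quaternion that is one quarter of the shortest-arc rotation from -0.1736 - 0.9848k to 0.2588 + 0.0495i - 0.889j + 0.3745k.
-0.2245 - 0.0153i + 0.2755j - 0.9346k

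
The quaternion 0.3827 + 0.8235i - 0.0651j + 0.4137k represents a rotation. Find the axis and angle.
axis = (0.8914, -0.0705, 0.4478), θ = 3π/4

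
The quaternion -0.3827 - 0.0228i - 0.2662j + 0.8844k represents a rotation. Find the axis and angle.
axis = (-0.0247, -0.2881, 0.9573), θ = 5π/4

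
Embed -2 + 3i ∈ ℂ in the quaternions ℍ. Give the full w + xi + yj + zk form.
-2 + 3i + 0j + 0k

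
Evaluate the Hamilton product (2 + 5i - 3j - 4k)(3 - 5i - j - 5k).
8 + 16i + 34j - 42k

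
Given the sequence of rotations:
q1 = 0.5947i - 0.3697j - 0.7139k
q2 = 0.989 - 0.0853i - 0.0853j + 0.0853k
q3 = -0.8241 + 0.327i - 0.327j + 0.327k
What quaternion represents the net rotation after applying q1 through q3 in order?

q2 · q1 = 0.0801 + 0.6806i - 0.3758j - 0.6238k
q3 · q2 · q1 = -0.2075 - 0.2078i + 0.71j + 0.6399k
-0.2075 - 0.2078i + 0.71j + 0.6399k


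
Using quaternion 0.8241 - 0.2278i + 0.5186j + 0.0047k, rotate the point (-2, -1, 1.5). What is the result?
(0.599, 0.131, 2.622)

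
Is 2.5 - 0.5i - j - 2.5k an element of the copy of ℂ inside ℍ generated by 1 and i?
No. The quaternion 2.5 - 0.5i - j - 2.5k has j-coefficient y = -1 and k-coefficient z = -2.5, not both zero, so it does not lie in the complex subalgebra spanned by 1 and i.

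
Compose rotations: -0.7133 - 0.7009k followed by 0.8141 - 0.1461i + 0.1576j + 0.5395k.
-0.2026 - 0.0062i - 0.2148j - 0.9554k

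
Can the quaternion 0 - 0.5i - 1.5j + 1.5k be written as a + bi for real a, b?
No. The quaternion -0.5i - 1.5j + 1.5k has j-coefficient y = -1.5 and k-coefficient z = 1.5, not both zero, so it does not lie in the complex subalgebra spanned by 1 and i.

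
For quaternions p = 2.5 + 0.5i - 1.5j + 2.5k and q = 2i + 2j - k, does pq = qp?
No: pq = 4.5 + 1.5i + 10.5j + 1.5k ≠ 4.5 + 8.5i - 0.5j - 6.5k = qp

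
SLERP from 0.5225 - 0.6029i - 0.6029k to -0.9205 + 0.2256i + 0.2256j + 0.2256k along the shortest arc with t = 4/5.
0.8739 - 0.3175i - 0.1863j - 0.3175k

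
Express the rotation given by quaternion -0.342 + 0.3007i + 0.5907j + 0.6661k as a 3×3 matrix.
[[-0.5852, 0.8109, -0.0034], [-0.1004, -0.0682, 0.9926], [0.8046, 0.5813, 0.1213]]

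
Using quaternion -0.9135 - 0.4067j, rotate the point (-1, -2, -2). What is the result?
(-2.155, -2, -0.595)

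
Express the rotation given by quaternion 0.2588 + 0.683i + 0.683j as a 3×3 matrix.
[[0.067, 0.933, 0.3535], [0.933, 0.067, -0.3535], [-0.3535, 0.3535, -0.866]]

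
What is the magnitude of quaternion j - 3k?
√10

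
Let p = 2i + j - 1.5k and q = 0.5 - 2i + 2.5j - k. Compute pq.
3.75i + 5.5j + 6.25k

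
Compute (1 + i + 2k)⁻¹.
0.1667 - 0.1667i - 0.3333k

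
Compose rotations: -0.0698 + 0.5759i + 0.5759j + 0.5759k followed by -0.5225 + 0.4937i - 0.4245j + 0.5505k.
-0.3204 - 0.8969i - 0.2386j + 0.1895k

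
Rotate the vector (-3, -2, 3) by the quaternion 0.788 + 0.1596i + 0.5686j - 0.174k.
(0.732, -2.847, 3.655)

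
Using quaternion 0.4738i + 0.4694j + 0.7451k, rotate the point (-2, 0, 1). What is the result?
(1.808, -0.19, -1.302)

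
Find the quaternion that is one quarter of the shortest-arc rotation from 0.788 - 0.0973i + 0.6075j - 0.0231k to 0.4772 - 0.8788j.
0.5287 - 0.0859i + 0.8442j - 0.0204k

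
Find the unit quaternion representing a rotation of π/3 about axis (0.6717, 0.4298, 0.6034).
0.866 + 0.3358i + 0.2149j + 0.3017k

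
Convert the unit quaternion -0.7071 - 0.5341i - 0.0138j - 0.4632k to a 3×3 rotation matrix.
[[0.5705, -0.6403, 0.5143], [0.6698, 0.0004, -0.7425], [0.4753, 0.7681, 0.4291]]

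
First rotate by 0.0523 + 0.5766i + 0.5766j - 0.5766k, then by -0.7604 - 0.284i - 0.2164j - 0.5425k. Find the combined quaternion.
-0.064 - 0.0157i - 0.9263j + 0.3711k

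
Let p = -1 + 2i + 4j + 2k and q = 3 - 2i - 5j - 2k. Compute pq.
25 + 10i + 17j + 6k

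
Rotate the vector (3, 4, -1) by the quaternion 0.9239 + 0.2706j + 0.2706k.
(-0.379, 4.768, -1.768)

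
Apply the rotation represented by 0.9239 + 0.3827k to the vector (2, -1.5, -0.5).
(2.475, 0.354, -0.5)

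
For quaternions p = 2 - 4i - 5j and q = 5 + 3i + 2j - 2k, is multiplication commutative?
No: pq = 32 - 4i - 29j + 3k ≠ 32 - 24i - 13j - 11k = qp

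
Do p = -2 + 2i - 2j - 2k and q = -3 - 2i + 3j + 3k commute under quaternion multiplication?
No: pq = 22 - 2i - 2j + 2k ≠ 22 - 2i + 2j - 2k = qp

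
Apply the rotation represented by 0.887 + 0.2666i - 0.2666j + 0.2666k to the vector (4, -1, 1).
(3.147, -0.008, 2.845)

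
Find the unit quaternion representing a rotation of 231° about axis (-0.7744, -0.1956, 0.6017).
-0.4305 - 0.699i - 0.1765j + 0.5431k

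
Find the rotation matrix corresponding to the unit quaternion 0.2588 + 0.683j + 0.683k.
[[-0.866, -0.3535, 0.3535], [0.3535, 0.067, 0.933], [-0.3535, 0.933, 0.067]]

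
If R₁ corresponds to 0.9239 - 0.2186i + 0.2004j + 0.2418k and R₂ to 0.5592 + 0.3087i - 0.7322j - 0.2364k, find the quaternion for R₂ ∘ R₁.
0.788 + 0.0333i - 0.5874j - 0.1814k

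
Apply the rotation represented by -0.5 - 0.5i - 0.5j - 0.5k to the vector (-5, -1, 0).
(0, -5, -1)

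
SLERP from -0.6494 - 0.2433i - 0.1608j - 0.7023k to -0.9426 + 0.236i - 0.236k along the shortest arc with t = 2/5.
-0.8257 - 0.053i - 0.1029j - 0.5521k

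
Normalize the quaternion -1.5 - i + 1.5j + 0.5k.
-0.6255 - 0.417i + 0.6255j + 0.2085k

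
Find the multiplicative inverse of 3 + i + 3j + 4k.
0.0857 - 0.0286i - 0.0857j - 0.1143k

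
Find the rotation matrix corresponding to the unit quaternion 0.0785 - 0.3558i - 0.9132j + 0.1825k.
[[-0.7345, 0.6212, -0.2732], [0.6785, 0.6802, -0.2775], [0.0135, -0.3892, -0.9211]]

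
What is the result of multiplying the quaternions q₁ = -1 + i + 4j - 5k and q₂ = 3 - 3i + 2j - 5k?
-33 - 4i + 30j + 4k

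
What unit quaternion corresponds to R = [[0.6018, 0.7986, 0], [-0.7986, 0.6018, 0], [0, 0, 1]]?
0.8949 - 0.4462k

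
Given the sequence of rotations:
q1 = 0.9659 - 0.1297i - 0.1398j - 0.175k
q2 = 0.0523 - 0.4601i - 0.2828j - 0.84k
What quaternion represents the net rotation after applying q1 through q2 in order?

q2 · q1 = -0.1957 - 0.5191i - 0.252j - 0.7929k
-0.1957 - 0.5191i - 0.252j - 0.7929k


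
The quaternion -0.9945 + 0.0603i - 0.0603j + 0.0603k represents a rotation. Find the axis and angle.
axis = (√3/3, -√3/3, √3/3), θ = 348°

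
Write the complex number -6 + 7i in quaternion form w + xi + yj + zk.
-6 + 7i + 0j + 0k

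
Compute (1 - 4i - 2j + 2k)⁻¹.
0.04 + 0.16i + 0.08j - 0.08k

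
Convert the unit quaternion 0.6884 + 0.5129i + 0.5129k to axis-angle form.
axis = (√2/2, 0, √2/2), θ = 93°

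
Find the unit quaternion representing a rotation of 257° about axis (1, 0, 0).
-0.6225 + 0.7826i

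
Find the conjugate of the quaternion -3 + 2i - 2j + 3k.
-3 - 2i + 2j - 3k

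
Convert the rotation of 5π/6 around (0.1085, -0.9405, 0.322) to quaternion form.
0.2588 + 0.1048i - 0.9085j + 0.311k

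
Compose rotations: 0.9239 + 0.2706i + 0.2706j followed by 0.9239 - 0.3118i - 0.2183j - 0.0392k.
0.997 - 0.0275i + 0.0377j - 0.0615k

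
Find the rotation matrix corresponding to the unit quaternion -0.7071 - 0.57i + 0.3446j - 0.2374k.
[[0.6498, -0.7286, -0.2167], [-0.0571, 0.2375, -0.9697], [0.758, 0.6425, 0.1127]]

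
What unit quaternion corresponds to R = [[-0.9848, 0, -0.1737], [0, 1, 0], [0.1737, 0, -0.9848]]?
-0.0872 + 0.9962j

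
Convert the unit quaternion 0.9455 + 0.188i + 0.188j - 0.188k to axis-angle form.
axis = (√3/3, √3/3, -√3/3), θ = 38°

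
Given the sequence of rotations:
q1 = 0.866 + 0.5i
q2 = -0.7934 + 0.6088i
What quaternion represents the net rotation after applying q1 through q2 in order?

q2 · q1 = -0.9915 + 0.1305i
-0.9915 + 0.1305i


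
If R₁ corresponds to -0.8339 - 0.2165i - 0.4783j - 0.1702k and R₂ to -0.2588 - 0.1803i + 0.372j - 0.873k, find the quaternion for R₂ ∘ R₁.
0.2061 - 0.2745i - 0.0281j + 0.9388k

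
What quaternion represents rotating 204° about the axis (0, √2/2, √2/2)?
-0.2079 + 0.6917j + 0.6917k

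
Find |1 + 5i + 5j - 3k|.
√60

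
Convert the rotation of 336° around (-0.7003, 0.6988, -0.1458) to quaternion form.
-0.9781 - 0.1456i + 0.1453j - 0.0303k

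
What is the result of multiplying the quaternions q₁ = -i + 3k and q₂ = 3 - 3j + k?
-3 + 6i + j + 12k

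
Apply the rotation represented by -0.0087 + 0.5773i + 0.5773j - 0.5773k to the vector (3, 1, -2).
(1.01, 3.01, -1.98)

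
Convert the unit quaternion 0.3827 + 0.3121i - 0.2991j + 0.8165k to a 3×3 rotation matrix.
[[-0.5123, -0.8116, 0.2807], [0.4383, -0.5282, -0.7273], [0.7386, -0.2495, 0.6263]]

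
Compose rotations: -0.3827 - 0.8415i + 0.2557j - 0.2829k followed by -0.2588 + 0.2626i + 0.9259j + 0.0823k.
0.1066 - 0.1657i - 0.4155j + 0.888k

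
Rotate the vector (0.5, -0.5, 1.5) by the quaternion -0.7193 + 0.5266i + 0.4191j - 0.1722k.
(-0.979, 1.071, 0.803)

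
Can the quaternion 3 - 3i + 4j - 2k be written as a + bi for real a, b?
No. The quaternion 3 - 3i + 4j - 2k has j-coefficient y = 4 and k-coefficient z = -2, not both zero, so it does not lie in the complex subalgebra spanned by 1 and i.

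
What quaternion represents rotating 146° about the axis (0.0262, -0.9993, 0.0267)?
0.2924 + 0.0251i - 0.9556j + 0.0255k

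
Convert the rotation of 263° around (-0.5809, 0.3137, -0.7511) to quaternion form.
-0.6626 - 0.4351i + 0.2349j - 0.5625k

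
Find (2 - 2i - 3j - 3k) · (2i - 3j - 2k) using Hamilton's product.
-11 + i - 16j + 8k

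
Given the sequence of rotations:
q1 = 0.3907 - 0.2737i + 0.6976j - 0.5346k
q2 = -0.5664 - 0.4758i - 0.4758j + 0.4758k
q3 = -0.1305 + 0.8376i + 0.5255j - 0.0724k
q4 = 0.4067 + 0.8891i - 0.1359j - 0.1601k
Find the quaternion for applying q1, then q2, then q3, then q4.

q2 · q1 = 0.2348 - 0.1084i - 0.9656j + 0.0265k
q3 · q2 · q1 = 0.5695 + 0.1548i + 0.235j - 0.7723k
q4 · q3 · q2 · q1 = 0.0023 + 0.7119i + 0.68j - 0.1753k
0.0023 + 0.7119i + 0.68j - 0.1753k


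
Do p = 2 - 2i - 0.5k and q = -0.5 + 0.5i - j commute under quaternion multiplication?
No: pq = 1.5i - 2.25j + 2.25k ≠ 2.5i - 1.75j - 1.75k = qp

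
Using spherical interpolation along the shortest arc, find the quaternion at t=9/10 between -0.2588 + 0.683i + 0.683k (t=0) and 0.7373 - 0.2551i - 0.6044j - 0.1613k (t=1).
-0.7219 + 0.3222i + 0.5659j + 0.2343k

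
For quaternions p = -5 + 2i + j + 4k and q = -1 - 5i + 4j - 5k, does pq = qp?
No: pq = 31 + 2i - 31j + 34k ≠ 31 + 44i - 11j + 8k = qp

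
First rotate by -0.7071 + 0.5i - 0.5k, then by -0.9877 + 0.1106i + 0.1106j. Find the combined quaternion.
0.6431 - 0.6274i - 0.0229j + 0.4385k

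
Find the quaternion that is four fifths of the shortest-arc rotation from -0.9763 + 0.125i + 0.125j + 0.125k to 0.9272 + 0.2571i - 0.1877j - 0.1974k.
-0.9493 - 0.182i + 0.1773j + 0.1851k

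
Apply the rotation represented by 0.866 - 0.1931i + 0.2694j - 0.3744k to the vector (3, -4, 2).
(0.768, -4.572, 2.739)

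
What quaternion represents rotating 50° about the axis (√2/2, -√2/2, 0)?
0.9063 + 0.2988i - 0.2988j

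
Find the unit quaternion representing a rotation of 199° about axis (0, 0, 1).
-0.165 + 0.9863k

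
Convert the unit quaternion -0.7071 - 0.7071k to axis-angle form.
axis = (0, 0, -1), θ = 3π/2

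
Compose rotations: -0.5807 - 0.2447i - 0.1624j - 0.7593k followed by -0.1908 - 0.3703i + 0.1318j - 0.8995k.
-0.6414 + 0.0156i - 0.1066j + 0.7596k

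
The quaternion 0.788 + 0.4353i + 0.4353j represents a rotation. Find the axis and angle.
axis = (√2/2, √2/2, 0), θ = 76°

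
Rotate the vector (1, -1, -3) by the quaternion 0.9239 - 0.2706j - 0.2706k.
(1.707, -1.793, -2.207)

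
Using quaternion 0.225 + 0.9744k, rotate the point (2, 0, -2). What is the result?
(-1.798, 0.877, -2)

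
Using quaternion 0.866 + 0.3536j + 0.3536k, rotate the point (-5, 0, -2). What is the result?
(-3.724, -3.562, 1.562)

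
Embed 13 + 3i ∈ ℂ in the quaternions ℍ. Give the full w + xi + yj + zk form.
13 + 3i + 0j + 0k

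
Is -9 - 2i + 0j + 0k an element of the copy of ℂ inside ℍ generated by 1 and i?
Yes. The quaternion -9 - 2i has j- and k-coefficients y = z = 0, so it lies in the complex subalgebra spanned by 1 and i.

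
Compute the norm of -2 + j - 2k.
3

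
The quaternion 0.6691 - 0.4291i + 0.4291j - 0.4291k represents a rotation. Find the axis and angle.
axis = (-√3/3, √3/3, -√3/3), θ = 96°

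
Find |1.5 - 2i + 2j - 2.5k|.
4.062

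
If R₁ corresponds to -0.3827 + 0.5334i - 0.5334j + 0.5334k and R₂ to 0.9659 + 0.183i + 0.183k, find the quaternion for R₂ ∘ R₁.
-0.5649 + 0.5428i - 0.5152j + 0.3476k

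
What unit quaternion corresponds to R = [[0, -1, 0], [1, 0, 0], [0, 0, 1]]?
0.7071 + 0.7071k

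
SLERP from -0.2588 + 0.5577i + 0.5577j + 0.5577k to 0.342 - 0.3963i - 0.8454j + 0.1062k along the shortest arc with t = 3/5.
-0.3313 + 0.4961i + 0.7834j + 0.1746k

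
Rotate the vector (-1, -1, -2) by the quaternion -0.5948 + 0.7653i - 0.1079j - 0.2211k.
(-0.031, -1.745, 1.719)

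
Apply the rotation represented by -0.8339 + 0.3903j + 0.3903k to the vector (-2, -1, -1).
(-0.781, 0.302, -2.302)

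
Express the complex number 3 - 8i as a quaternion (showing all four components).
3 - 8i + 0j + 0k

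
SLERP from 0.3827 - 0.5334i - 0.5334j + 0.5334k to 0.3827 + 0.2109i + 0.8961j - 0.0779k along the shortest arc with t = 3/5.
-0.0801 - 0.3956i - 0.8626j + 0.305k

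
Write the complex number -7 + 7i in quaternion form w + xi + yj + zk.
-7 + 7i + 0j + 0k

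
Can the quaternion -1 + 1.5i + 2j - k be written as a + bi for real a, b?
No. The quaternion -1 + 1.5i + 2j - k has j-coefficient y = 2 and k-coefficient z = -1, not both zero, so it does not lie in the complex subalgebra spanned by 1 and i.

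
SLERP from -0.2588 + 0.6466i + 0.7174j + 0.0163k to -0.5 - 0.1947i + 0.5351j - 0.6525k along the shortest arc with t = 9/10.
-0.5055 - 0.1015i + 0.5972j - 0.6145k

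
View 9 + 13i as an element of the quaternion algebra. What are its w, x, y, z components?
9 + 13i + 0j + 0k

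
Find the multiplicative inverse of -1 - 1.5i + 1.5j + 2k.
-0.1053 + 0.1579i - 0.1579j - 0.2105k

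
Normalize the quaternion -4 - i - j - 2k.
-0.8528 - 0.2132i - 0.2132j - 0.4264k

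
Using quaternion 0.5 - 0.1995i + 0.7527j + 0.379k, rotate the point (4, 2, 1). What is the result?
(-2.439, 2.351, -3.086)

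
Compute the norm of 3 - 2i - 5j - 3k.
√47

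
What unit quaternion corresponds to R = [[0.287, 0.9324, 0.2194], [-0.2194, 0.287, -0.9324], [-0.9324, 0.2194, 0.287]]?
0.6821 + 0.4222i + 0.4222j - 0.4222k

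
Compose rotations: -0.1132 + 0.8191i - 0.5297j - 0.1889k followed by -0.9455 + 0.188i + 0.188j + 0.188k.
0.0881 - 0.7317i + 0.6691j - 0.0963k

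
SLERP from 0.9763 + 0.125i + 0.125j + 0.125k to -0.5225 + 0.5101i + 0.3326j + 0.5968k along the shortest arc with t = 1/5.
0.9985 - 0.0215i + 0.0244j - 0.044k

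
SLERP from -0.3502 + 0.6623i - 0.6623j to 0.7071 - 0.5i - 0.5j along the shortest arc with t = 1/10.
-0.4315 + 0.7022i - 0.5663j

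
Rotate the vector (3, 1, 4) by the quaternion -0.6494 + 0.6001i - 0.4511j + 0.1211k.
(4.232, 0.835, -2.719)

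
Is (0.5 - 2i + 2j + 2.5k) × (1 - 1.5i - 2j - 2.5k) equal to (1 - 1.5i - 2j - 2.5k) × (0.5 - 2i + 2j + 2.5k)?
No: pq = 7.75 - 2.75i - 7.75j + 8.25k ≠ 7.75 - 2.75i + 9.75j - 5.75k = qp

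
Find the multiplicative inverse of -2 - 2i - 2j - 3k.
-0.0952 + 0.0952i + 0.0952j + 0.1429k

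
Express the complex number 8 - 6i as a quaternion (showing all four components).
8 - 6i + 0j + 0k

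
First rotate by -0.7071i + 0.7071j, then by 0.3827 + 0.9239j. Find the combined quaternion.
-0.6533 - 0.2706i + 0.2706j + 0.6533k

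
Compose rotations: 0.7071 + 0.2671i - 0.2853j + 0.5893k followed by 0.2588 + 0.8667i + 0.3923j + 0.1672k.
-0.0351 + 0.9609i - 0.2625j - 0.0813k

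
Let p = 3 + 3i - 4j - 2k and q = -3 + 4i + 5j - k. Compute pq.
-3 + 17i + 22j + 34k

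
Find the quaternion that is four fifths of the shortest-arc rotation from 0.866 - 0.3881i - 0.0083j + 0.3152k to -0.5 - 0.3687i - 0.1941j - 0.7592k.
0.6327 + 0.2229i + 0.1638j + 0.7234k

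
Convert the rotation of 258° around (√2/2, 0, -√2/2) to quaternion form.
-0.6293 + 0.5495i - 0.5495k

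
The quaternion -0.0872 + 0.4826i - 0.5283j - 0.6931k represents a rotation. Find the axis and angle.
axis = (0.4844, -0.5303, -0.6958), θ = 190°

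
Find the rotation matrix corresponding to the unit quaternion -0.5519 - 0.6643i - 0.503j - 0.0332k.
[[0.4918, 0.6316, 0.5993], [0.7049, 0.1152, -0.6999], [-0.5111, 0.7667, -0.3886]]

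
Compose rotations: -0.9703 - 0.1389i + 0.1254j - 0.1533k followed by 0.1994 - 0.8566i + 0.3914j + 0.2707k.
-0.32 + 0.7095i - 0.5237j - 0.3463k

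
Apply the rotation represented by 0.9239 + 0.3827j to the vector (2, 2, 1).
(2.121, 2, -0.707)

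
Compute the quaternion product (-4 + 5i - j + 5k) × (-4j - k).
1 + 21i + 21j - 16k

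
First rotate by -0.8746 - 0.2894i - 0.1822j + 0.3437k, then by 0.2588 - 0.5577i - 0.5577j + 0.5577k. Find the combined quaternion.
-0.681 + 0.3228i + 0.4709j - 0.4586k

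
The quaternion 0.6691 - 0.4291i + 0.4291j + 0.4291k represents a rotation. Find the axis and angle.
axis = (-√3/3, √3/3, √3/3), θ = 96°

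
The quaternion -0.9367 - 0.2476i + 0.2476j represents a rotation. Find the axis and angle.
axis = (-√2/2, √2/2, 0), θ = 319°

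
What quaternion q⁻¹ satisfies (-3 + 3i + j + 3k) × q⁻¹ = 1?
-0.1071 - 0.1071i - 0.0357j - 0.1071k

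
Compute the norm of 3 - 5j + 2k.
√38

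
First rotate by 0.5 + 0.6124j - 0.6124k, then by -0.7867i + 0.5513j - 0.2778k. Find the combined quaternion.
-0.5077 - 0.5608i - 0.2061j - 0.6207k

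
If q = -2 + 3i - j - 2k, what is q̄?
-2 - 3i + j + 2k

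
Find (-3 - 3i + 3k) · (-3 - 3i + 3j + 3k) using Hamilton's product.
-9 + 9i - 9j - 27k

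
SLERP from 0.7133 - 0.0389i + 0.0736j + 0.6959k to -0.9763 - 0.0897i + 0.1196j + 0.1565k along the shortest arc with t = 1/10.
0.7762 - 0.0256i + 0.0543j + 0.6276k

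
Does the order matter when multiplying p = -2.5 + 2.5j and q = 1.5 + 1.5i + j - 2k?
Yes: pq = -6.25 - 8.75i + 1.25j + 1.25k ≠ -6.25 + 1.25i + 1.25j + 8.75k = qp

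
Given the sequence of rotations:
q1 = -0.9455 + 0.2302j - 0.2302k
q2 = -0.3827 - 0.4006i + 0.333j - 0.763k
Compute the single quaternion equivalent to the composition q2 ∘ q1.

q2 · q1 = 0.1095 + 0.4778i - 0.4952j + 0.7173k
0.1095 + 0.4778i - 0.4952j + 0.7173k


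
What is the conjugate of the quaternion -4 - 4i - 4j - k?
-4 + 4i + 4j + k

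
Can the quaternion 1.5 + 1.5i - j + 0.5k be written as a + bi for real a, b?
No. The quaternion 1.5 + 1.5i - j + 0.5k has j-coefficient y = -1 and k-coefficient z = 0.5, not both zero, so it does not lie in the complex subalgebra spanned by 1 and i.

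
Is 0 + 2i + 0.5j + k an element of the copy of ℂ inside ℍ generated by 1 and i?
No. The quaternion 2i + 0.5j + k has j-coefficient y = 0.5 and k-coefficient z = 1, not both zero, so it does not lie in the complex subalgebra spanned by 1 and i.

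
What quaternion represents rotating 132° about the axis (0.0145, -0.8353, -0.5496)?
0.4067 + 0.0132i - 0.7631j - 0.5021k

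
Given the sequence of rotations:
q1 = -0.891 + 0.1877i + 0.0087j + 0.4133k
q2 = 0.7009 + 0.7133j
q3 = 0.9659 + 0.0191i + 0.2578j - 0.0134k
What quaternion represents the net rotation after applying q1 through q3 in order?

q2 · q1 = -0.6307 + 0.4264i - 0.6295j + 0.1558k
q3 · q2 · q1 = -0.453 + 0.4315i - 0.7793j + 0.037k
-0.453 + 0.4315i - 0.7793j + 0.037k


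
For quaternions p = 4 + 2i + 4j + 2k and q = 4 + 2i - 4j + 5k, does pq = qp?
No: pq = 18 + 44i - 6j + 12k ≠ 18 - 12i + 6j + 44k = qp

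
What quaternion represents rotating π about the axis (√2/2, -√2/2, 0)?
0.7071i - 0.7071j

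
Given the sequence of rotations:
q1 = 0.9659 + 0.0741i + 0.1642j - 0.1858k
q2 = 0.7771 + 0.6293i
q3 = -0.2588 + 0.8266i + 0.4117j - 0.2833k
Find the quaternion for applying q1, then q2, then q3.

q2 · q1 = 0.704 + 0.6654i + 0.2445j - 0.0411k
q3 · q2 · q1 = -0.8445 + 0.4621i + 0.072j - 0.2606k
-0.8445 + 0.4621i + 0.072j - 0.2606k


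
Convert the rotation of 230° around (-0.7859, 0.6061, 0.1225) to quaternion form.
-0.4226 - 0.7123i + 0.5493j + 0.111k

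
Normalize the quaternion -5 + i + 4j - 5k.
-0.6108 + 0.1222i + 0.4887j - 0.6108k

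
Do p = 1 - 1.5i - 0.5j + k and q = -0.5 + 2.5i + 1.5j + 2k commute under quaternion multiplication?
No: pq = 2 + 0.75i + 7.25j + 0.5k ≠ 2 + 5.75i - 3.75j + 2.5k = qp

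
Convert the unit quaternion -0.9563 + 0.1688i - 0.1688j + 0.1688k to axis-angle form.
axis = (√3/3, -√3/3, √3/3), θ = 326°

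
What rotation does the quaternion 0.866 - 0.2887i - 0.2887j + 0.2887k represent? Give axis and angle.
axis = (-√3/3, -√3/3, √3/3), θ = π/3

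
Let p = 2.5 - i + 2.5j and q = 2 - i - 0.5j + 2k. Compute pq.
5.25 + 0.5i + 5.75j + 8k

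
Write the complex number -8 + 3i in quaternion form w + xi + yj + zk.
-8 + 3i + 0j + 0k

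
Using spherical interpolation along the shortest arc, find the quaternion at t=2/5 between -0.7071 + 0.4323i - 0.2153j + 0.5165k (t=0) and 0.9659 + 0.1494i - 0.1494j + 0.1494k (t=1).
-0.9308 + 0.2227i - 0.0758j + 0.2797k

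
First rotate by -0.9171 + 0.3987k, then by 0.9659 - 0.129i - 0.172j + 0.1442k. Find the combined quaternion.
-0.9433 + 0.0497i + 0.2092j + 0.2529k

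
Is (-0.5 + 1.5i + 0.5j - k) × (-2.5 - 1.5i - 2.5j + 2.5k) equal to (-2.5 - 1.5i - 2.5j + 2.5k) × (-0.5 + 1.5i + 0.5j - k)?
No: pq = 7.25 - 4.25i - 2.25j - 1.75k ≠ 7.25 - 1.75i + 2.25j + 4.25k = qp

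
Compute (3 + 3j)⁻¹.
0.1667 - 0.1667j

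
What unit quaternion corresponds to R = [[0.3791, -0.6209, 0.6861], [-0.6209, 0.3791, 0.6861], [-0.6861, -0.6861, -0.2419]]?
0.6157 - 0.5572i + 0.5572j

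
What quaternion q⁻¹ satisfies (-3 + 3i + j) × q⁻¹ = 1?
-0.1579 - 0.1579i - 0.0526j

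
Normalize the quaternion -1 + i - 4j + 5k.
-0.1525 + 0.1525i - 0.61j + 0.7625k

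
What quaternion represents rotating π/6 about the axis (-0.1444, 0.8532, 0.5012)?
0.9659 - 0.0374i + 0.2208j + 0.1297k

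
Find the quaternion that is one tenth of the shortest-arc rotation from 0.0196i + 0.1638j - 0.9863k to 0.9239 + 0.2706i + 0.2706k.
-0.1247 - 0.0178i + 0.1566j - 0.9796k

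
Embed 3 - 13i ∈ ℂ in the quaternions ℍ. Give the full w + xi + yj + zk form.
3 - 13i + 0j + 0k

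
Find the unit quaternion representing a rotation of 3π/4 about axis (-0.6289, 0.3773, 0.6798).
0.3827 - 0.581i + 0.3486j + 0.6281k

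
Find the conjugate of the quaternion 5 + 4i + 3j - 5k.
5 - 4i - 3j + 5k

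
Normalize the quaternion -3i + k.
-0.9487i + 0.3162k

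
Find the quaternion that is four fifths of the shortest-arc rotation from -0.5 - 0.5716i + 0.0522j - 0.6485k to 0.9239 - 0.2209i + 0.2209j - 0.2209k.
-0.9813 + 0.0419i - 0.1867j + 0.0205k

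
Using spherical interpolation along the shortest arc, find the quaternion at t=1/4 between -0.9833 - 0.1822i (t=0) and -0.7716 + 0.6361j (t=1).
-0.9748 - 0.1419i + 0.1723j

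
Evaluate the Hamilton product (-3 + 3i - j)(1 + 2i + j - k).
-8 - 2i - j + 8k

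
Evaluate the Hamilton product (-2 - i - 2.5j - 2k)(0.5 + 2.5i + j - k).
2 - i - 9.25j + 6.25k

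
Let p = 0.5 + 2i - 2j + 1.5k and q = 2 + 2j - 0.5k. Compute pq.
5.75 + 2i - 2j + 6.75k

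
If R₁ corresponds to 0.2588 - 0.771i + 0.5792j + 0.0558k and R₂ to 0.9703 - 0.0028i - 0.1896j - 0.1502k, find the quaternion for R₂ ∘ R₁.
0.3672 - 0.6724i + 0.6289j - 0.1325k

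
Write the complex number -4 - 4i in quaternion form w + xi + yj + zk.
-4 - 4i + 0j + 0k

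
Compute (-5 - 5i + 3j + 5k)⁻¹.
-0.0595 + 0.0595i - 0.0357j - 0.0595k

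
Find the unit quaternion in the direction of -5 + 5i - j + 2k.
-0.6742 + 0.6742i - 0.1348j + 0.2697k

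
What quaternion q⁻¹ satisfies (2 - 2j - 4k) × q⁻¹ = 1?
0.0833 + 0.0833j + 0.1667k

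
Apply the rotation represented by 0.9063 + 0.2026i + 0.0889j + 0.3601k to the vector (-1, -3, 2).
(1.739, -3.271, 0.526)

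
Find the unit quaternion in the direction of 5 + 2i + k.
0.9129 + 0.3651i + 0.1826k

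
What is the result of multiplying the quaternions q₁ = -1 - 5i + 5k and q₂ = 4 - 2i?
-14 - 18i - 10j + 20k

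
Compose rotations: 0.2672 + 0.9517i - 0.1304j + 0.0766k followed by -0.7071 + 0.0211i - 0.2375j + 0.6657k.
-0.291 - 0.5987i + 0.6607j + 0.347k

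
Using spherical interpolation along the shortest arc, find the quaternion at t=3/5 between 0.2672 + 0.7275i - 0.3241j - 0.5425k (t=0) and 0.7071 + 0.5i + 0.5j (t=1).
0.6267 + 0.707i + 0.1919j - 0.2657k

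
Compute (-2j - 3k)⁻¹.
0.1538j + 0.2308k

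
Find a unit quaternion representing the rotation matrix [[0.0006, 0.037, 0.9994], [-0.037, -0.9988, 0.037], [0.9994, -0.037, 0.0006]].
-0.0262 + 0.7069i + 0.7069k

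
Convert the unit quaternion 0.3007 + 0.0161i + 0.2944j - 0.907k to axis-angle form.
axis = (0.0169, 0.3087, -0.951), θ = 145°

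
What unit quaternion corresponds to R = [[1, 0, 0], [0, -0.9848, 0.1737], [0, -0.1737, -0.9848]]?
-0.0872 + 0.9962i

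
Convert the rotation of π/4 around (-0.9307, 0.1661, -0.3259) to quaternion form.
0.9239 - 0.3562i + 0.0636j - 0.1247k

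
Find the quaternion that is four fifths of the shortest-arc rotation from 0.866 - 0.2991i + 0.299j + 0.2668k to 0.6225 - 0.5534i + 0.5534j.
0.6869 - 0.5124i + 0.5124j + 0.0557k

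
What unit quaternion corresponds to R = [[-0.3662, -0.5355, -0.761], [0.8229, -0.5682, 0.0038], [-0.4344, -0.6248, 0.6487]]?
0.4226 - 0.3719i - 0.1932j + 0.8036k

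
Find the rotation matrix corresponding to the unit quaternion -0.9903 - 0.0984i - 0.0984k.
[[0.9806, -0.1949, 0.0194], [0.1949, 0.9613, -0.1949], [0.0194, 0.1949, 0.9806]]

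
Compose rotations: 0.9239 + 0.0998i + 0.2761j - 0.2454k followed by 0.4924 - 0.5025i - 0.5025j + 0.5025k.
0.7671 - 0.4305i - 0.4015j + 0.2548k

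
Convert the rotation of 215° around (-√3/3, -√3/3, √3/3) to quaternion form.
-0.3007 - 0.5506i - 0.5506j + 0.5506k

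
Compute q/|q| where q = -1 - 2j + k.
-0.4082 - 0.8165j + 0.4082k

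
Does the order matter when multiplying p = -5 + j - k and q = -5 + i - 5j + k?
Yes: pq = 31 - 9i + 19j - k ≠ 31 - i + 21j + k = qp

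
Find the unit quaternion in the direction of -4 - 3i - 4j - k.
-0.6172 - 0.4629i - 0.6172j - 0.1543k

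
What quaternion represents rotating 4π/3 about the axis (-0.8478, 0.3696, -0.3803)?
-0.5 - 0.7342i + 0.3201j - 0.3293k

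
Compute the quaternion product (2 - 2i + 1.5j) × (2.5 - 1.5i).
2 - 8i + 3.75j + 2.25k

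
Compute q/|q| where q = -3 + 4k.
-0.6 + 0.8k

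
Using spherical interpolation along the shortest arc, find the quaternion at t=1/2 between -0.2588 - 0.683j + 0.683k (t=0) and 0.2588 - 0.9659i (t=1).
-0.3543 + 0.6612i - 0.4676j + 0.4676k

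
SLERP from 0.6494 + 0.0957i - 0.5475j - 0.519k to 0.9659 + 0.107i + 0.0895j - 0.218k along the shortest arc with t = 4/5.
0.9475 + 0.1102i - 0.0469j - 0.2964k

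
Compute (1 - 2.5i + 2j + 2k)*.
1 + 2.5i - 2j - 2k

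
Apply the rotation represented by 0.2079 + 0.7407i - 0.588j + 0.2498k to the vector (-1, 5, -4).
(-5.561, 2.064, 2.612)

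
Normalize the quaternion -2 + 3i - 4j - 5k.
-0.2722 + 0.4082i - 0.5443j - 0.6804k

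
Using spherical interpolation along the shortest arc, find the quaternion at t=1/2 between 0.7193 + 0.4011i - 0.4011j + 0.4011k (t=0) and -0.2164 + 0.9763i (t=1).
0.3199 + 0.8761i - 0.2551j + 0.2551k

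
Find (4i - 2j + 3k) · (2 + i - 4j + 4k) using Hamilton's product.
-24 + 12i - 17j - 8k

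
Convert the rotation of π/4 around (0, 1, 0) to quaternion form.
0.9239 + 0.3827j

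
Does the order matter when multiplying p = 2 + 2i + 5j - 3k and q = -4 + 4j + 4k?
Yes: pq = -16 + 24i - 20j + 28k ≠ -16 - 40i - 4j + 12k = qp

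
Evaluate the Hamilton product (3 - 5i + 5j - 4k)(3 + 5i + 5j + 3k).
21 + 35i + 25j - 53k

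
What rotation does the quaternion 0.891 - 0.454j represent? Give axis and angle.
axis = (0, -1, 0), θ = 54°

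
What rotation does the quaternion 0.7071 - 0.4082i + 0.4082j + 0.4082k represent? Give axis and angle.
axis = (-√3/3, √3/3, √3/3), θ = π/2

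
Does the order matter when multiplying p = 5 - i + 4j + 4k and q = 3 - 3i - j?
Yes: pq = 16 - 14i - 5j + 25k ≠ 16 - 22i + 19j - k = qp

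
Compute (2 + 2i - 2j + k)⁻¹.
0.1538 - 0.1538i + 0.1538j - 0.0769k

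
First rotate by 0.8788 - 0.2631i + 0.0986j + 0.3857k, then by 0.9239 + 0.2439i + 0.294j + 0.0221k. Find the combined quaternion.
0.8386 + 0.0825i + 0.2496j + 0.4772k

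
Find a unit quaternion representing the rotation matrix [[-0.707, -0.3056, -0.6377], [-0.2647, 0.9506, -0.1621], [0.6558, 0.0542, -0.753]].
-0.3502 - 0.1544i + 0.9234j - 0.0292k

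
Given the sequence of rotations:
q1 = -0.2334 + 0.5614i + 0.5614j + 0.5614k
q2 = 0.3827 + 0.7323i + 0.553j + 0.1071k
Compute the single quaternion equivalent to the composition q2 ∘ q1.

q2 · q1 = -0.871 + 0.2943i - 0.2652j + 0.2905k
-0.871 + 0.2943i - 0.2652j + 0.2905k


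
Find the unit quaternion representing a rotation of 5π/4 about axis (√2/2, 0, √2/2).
-0.3827 + 0.6533i + 0.6533k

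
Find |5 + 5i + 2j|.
√54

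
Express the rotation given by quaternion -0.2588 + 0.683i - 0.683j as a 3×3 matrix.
[[0.067, -0.933, 0.3535], [-0.933, 0.067, 0.3535], [-0.3535, -0.3535, -0.866]]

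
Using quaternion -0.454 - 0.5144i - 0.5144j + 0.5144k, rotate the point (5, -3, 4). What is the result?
(-3.53, -3.499, -5.029)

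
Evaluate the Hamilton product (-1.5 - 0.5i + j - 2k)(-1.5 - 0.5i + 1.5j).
0.5 + 4.5i - 2.75j + 2.75k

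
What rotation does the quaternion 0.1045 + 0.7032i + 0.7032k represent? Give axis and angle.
axis = (√2/2, 0, √2/2), θ = 168°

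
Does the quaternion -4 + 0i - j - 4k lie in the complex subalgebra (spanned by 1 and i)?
No. The quaternion -4 - j - 4k has j-coefficient y = -1 and k-coefficient z = -4, not both zero, so it does not lie in the complex subalgebra spanned by 1 and i.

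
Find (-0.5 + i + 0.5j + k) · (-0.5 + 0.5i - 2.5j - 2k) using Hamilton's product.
3 + 0.75i + 3.5j - 2.25k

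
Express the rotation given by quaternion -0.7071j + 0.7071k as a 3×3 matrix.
[[-1, 0, 0], [0, 0, -1], [0, -1, 0]]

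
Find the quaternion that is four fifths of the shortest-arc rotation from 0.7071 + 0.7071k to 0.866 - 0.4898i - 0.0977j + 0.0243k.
0.8892 - 0.4118i - 0.0821j + 0.1815k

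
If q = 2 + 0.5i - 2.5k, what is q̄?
2 - 0.5i + 2.5k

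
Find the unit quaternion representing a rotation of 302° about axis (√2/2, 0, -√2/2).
-0.8746 + 0.3428i - 0.3428k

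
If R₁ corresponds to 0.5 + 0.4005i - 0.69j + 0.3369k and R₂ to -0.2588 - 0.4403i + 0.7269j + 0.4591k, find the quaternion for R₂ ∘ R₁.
0.3938 + 0.2379i + 0.8742j + 0.155k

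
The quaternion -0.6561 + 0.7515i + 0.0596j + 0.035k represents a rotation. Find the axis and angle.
axis = (0.9958, 0.079, 0.0464), θ = 262°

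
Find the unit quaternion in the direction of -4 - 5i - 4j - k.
-0.5252 - 0.6565i - 0.5252j - 0.1313k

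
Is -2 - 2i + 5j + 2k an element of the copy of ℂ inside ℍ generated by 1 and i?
No. The quaternion -2 - 2i + 5j + 2k has j-coefficient y = 5 and k-coefficient z = 2, not both zero, so it does not lie in the complex subalgebra spanned by 1 and i.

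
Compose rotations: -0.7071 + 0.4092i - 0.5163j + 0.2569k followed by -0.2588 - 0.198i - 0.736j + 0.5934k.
-0.2684 + 0.1514i + 0.9477j - 0.0827k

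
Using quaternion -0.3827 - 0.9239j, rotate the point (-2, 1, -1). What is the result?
(0.707, 1, 2.121)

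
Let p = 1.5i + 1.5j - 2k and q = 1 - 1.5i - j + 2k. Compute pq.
7.75 + 2.5i + 1.5j - 1.25k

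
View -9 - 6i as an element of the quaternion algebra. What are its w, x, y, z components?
-9 - 6i + 0j + 0k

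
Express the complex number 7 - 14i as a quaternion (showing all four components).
7 - 14i + 0j + 0k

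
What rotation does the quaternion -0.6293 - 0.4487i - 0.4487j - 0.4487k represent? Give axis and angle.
axis = (-√3/3, -√3/3, -√3/3), θ = 258°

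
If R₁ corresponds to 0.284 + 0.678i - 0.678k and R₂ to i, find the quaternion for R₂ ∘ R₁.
-0.678 + 0.284i + 0.678j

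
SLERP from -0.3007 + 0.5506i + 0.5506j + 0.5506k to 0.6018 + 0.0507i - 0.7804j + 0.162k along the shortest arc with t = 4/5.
-0.5894 + 0.089i + 0.8029j - 0.0066k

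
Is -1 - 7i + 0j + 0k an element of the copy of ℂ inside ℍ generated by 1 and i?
Yes. The quaternion -1 - 7i has j- and k-coefficients y = z = 0, so it lies in the complex subalgebra spanned by 1 and i.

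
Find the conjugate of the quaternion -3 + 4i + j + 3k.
-3 - 4i - j - 3k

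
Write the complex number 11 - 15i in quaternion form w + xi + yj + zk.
11 - 15i + 0j + 0k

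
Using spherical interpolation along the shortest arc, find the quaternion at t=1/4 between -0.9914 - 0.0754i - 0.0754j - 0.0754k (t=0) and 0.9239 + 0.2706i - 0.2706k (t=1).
-0.9902 - 0.1268i - 0.0573j + 0.0122k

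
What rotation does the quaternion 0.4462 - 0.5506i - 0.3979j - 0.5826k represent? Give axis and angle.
axis = (-0.6152, -0.4446, -0.651), θ = 127°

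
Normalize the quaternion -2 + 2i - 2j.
-0.5774 + 0.5774i - 0.5774j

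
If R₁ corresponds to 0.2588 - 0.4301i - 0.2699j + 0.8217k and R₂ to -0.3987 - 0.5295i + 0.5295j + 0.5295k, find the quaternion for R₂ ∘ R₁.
-0.6231 + 0.6124i + 0.452j + 0.1801k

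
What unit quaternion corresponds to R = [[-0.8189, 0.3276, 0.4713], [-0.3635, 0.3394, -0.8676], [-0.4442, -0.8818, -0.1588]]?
0.3007 - 0.0118i + 0.7611j - 0.5746k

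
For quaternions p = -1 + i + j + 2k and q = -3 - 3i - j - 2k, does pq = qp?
No: pq = 11 - 6j - 2k ≠ 11 + 2j - 6k = qp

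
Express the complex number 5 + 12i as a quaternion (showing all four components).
5 + 12i + 0j + 0k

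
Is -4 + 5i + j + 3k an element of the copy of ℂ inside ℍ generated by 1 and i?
No. The quaternion -4 + 5i + j + 3k has j-coefficient y = 1 and k-coefficient z = 3, not both zero, so it does not lie in the complex subalgebra spanned by 1 and i.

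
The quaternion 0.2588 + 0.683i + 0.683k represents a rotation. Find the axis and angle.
axis = (√2/2, 0, √2/2), θ = 5π/6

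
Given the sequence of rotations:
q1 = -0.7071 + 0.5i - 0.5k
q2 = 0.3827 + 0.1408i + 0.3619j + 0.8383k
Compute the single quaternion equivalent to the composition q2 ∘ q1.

q2 · q1 = 0.0781 - 0.0892i + 0.2337j - 0.9651k
0.0781 - 0.0892i + 0.2337j - 0.9651k


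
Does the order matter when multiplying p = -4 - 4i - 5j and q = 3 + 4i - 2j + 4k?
Yes: pq = -6 - 48i + 9j + 12k ≠ -6 - 8i - 23j - 44k = qp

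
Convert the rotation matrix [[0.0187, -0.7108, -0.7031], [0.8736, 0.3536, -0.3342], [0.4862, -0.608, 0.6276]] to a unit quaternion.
0.7071 - 0.0968i - 0.4205j + 0.5602k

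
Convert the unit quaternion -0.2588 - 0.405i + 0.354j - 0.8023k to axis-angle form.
axis = (-0.4193, 0.3665, -0.8306), θ = 7π/6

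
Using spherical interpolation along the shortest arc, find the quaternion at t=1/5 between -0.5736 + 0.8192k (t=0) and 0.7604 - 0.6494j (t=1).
-0.6852 + 0.1602j + 0.7106k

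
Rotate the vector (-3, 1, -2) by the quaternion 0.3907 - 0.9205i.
(-3, -2.133, 0.67)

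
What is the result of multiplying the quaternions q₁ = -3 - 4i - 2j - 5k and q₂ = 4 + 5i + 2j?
12 - 21i - 39j - 18k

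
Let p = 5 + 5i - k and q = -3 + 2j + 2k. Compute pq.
-13 - 13i + 23k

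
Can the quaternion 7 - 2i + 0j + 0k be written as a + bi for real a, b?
Yes. The quaternion 7 - 2i has j- and k-coefficients y = z = 0, so it lies in the complex subalgebra spanned by 1 and i.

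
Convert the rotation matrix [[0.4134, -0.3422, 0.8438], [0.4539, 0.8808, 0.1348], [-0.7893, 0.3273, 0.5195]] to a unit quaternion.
0.8387 + 0.0574i + 0.4868j + 0.2373k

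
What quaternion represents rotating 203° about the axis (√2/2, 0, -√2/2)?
-0.1994 + 0.6929i - 0.6929k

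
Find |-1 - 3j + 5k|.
√35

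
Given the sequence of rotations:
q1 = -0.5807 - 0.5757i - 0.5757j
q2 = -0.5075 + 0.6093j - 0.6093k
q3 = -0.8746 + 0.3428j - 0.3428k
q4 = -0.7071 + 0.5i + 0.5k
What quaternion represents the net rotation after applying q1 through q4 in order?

q2 · q1 = 0.6455 - 0.0586i + 0.2891j + 0.7046k
q3 · q2 · q1 = -0.4221 + 0.3919i - 0.0115j - 0.8174k
q4 · q3 · q2 · q1 = 0.5112 - 0.4824i + 0.6128j + 0.3612k
0.5112 - 0.4824i + 0.6128j + 0.3612k


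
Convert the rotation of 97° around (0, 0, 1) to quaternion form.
0.6626 + 0.749k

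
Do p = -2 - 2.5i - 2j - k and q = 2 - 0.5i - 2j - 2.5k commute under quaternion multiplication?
No: pq = -11.75 - i - 5.75j + 7k ≠ -11.75 - 7i + 5.75j - k = qp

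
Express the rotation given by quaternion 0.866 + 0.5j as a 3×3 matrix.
[[0.5, 0, 0.866], [0, 1, 0], [-0.866, 0, 0.5]]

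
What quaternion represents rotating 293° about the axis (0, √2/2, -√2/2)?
-0.8339 + 0.3903j - 0.3903k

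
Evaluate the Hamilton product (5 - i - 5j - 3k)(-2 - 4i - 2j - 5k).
-39 + i + 7j - 37k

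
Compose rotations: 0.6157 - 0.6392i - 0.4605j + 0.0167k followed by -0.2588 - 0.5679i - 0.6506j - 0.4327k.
-0.8147 - 0.3944i + 0.0047j - 0.4251k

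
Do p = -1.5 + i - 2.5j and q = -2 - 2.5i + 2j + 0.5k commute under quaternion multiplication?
No: pq = 10.5 + 0.5i + 1.5j - 5k ≠ 10.5 + 3i + 2.5j + 3.5k = qp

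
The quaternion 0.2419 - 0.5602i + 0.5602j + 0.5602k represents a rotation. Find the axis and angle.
axis = (-√3/3, √3/3, √3/3), θ = 152°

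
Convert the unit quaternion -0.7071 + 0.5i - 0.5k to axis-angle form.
axis = (√2/2, 0, -√2/2), θ = 3π/2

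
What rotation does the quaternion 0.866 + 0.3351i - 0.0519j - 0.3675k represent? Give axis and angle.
axis = (0.6701, -0.1038, -0.7349), θ = π/3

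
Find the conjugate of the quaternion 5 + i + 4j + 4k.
5 - i - 4j - 4k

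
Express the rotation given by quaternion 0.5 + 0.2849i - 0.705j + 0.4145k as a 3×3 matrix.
[[-0.3377, -0.8162, -0.4688], [0.0128, 0.494, -0.8693], [0.9412, -0.2995, -0.1564]]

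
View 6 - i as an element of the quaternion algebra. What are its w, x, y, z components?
6 - i + 0j + 0k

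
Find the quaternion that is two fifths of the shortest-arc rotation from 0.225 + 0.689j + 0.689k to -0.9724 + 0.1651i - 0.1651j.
0.6484 - 0.0828i + 0.5749j + 0.4921k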